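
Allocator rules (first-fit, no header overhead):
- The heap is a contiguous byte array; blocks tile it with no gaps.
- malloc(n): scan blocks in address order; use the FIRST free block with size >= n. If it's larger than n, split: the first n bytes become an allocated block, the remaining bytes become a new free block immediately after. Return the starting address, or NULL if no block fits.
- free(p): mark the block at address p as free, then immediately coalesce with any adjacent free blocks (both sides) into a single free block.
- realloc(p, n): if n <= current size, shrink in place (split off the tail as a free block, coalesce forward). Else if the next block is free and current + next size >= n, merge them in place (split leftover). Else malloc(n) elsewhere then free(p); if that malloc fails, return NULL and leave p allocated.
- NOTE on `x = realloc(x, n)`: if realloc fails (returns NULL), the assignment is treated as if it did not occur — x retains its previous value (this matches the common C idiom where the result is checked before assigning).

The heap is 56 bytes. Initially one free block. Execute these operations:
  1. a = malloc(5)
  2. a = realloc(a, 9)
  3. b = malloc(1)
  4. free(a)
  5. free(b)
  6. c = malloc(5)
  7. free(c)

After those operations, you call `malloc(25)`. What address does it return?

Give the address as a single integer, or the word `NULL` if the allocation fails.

Op 1: a = malloc(5) -> a = 0; heap: [0-4 ALLOC][5-55 FREE]
Op 2: a = realloc(a, 9) -> a = 0; heap: [0-8 ALLOC][9-55 FREE]
Op 3: b = malloc(1) -> b = 9; heap: [0-8 ALLOC][9-9 ALLOC][10-55 FREE]
Op 4: free(a) -> (freed a); heap: [0-8 FREE][9-9 ALLOC][10-55 FREE]
Op 5: free(b) -> (freed b); heap: [0-55 FREE]
Op 6: c = malloc(5) -> c = 0; heap: [0-4 ALLOC][5-55 FREE]
Op 7: free(c) -> (freed c); heap: [0-55 FREE]
malloc(25): first-fit scan over [0-55 FREE] -> 0

Answer: 0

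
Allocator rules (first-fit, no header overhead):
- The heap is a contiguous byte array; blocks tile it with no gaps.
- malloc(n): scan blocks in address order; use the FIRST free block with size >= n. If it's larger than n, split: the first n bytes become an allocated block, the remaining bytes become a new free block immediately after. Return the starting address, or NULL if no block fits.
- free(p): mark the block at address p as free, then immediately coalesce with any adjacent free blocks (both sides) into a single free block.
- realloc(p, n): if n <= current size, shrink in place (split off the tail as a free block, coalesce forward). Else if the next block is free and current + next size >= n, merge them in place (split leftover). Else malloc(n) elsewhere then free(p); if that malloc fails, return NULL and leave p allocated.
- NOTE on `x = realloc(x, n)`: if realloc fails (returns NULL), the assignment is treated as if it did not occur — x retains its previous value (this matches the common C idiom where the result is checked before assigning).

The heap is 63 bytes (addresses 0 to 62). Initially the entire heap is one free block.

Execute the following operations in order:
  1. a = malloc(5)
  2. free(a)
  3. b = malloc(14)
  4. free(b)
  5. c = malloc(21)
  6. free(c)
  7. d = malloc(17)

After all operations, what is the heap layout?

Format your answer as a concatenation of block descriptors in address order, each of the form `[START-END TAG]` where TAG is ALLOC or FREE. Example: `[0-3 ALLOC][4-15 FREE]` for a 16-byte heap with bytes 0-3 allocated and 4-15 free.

Op 1: a = malloc(5) -> a = 0; heap: [0-4 ALLOC][5-62 FREE]
Op 2: free(a) -> (freed a); heap: [0-62 FREE]
Op 3: b = malloc(14) -> b = 0; heap: [0-13 ALLOC][14-62 FREE]
Op 4: free(b) -> (freed b); heap: [0-62 FREE]
Op 5: c = malloc(21) -> c = 0; heap: [0-20 ALLOC][21-62 FREE]
Op 6: free(c) -> (freed c); heap: [0-62 FREE]
Op 7: d = malloc(17) -> d = 0; heap: [0-16 ALLOC][17-62 FREE]

Answer: [0-16 ALLOC][17-62 FREE]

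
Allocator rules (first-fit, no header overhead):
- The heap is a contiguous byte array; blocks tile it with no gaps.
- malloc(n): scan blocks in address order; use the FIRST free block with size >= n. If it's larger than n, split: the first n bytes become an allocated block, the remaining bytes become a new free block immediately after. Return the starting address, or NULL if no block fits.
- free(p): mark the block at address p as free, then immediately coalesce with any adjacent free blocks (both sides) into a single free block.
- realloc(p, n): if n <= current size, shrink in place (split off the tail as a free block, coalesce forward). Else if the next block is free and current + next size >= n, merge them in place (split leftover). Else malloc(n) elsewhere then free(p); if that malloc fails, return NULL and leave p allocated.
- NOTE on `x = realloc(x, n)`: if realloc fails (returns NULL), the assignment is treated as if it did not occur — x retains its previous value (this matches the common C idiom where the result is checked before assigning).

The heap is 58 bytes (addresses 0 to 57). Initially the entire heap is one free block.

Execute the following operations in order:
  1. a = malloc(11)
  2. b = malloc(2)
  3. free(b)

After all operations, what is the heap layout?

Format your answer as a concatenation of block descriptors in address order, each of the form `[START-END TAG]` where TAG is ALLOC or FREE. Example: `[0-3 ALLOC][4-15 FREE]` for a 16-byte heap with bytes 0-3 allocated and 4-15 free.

Answer: [0-10 ALLOC][11-57 FREE]

Derivation:
Op 1: a = malloc(11) -> a = 0; heap: [0-10 ALLOC][11-57 FREE]
Op 2: b = malloc(2) -> b = 11; heap: [0-10 ALLOC][11-12 ALLOC][13-57 FREE]
Op 3: free(b) -> (freed b); heap: [0-10 ALLOC][11-57 FREE]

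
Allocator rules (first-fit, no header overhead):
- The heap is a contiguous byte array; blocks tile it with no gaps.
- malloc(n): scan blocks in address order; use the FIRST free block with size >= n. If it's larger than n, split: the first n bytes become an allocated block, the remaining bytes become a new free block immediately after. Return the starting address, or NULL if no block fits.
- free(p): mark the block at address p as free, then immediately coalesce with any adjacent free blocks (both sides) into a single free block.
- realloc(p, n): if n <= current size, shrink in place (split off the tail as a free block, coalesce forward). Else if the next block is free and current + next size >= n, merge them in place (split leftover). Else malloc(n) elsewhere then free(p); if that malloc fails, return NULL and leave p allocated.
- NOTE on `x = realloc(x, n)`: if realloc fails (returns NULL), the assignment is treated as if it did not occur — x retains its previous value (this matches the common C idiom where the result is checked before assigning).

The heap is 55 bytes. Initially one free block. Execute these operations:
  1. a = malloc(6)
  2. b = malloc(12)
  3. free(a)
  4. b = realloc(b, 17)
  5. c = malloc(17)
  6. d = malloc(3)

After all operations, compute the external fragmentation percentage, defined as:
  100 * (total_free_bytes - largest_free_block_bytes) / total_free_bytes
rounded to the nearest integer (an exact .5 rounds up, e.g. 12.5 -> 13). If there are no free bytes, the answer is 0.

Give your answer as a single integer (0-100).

Op 1: a = malloc(6) -> a = 0; heap: [0-5 ALLOC][6-54 FREE]
Op 2: b = malloc(12) -> b = 6; heap: [0-5 ALLOC][6-17 ALLOC][18-54 FREE]
Op 3: free(a) -> (freed a); heap: [0-5 FREE][6-17 ALLOC][18-54 FREE]
Op 4: b = realloc(b, 17) -> b = 6; heap: [0-5 FREE][6-22 ALLOC][23-54 FREE]
Op 5: c = malloc(17) -> c = 23; heap: [0-5 FREE][6-22 ALLOC][23-39 ALLOC][40-54 FREE]
Op 6: d = malloc(3) -> d = 0; heap: [0-2 ALLOC][3-5 FREE][6-22 ALLOC][23-39 ALLOC][40-54 FREE]
Free blocks: [3 15] total_free=18 largest=15 -> 100*(18-15)/18 = 300/18 ≈ 16.667 -> rounds to 17

Answer: 17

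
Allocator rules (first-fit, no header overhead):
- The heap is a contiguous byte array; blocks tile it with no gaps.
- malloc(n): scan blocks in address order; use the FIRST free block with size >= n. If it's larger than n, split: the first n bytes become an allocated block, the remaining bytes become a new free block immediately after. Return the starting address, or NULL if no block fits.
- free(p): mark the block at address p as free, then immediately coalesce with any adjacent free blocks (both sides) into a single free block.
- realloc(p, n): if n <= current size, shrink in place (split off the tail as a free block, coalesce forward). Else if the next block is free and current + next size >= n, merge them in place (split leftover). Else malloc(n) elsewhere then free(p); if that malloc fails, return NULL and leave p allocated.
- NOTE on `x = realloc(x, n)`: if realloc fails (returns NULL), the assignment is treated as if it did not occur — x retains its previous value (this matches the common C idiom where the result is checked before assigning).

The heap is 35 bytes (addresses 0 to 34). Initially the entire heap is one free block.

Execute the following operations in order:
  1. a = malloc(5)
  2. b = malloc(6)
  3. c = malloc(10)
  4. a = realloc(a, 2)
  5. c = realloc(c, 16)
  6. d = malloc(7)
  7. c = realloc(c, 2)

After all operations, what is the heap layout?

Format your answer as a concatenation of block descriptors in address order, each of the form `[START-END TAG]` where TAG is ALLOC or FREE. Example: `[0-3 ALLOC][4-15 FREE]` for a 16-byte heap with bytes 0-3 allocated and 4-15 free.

Op 1: a = malloc(5) -> a = 0; heap: [0-4 ALLOC][5-34 FREE]
Op 2: b = malloc(6) -> b = 5; heap: [0-4 ALLOC][5-10 ALLOC][11-34 FREE]
Op 3: c = malloc(10) -> c = 11; heap: [0-4 ALLOC][5-10 ALLOC][11-20 ALLOC][21-34 FREE]
Op 4: a = realloc(a, 2) -> a = 0; heap: [0-1 ALLOC][2-4 FREE][5-10 ALLOC][11-20 ALLOC][21-34 FREE]
Op 5: c = realloc(c, 16) -> c = 11; heap: [0-1 ALLOC][2-4 FREE][5-10 ALLOC][11-26 ALLOC][27-34 FREE]
Op 6: d = malloc(7) -> d = 27; heap: [0-1 ALLOC][2-4 FREE][5-10 ALLOC][11-26 ALLOC][27-33 ALLOC][34-34 FREE]
Op 7: c = realloc(c, 2) -> c = 11; heap: [0-1 ALLOC][2-4 FREE][5-10 ALLOC][11-12 ALLOC][13-26 FREE][27-33 ALLOC][34-34 FREE]

Answer: [0-1 ALLOC][2-4 FREE][5-10 ALLOC][11-12 ALLOC][13-26 FREE][27-33 ALLOC][34-34 FREE]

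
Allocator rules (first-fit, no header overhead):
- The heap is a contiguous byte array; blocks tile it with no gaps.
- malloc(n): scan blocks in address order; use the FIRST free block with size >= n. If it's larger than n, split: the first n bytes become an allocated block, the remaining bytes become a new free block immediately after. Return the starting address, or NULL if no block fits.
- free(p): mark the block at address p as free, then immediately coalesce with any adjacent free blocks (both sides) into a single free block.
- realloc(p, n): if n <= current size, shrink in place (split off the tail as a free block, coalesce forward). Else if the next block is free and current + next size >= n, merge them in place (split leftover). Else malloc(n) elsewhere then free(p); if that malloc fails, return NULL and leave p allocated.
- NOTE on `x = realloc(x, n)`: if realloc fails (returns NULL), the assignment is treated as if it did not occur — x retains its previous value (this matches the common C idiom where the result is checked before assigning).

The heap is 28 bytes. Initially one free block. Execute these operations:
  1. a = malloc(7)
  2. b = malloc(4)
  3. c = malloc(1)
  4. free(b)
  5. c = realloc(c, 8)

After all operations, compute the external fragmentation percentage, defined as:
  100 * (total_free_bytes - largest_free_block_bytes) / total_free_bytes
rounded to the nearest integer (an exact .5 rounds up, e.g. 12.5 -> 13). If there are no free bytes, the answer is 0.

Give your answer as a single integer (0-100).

Op 1: a = malloc(7) -> a = 0; heap: [0-6 ALLOC][7-27 FREE]
Op 2: b = malloc(4) -> b = 7; heap: [0-6 ALLOC][7-10 ALLOC][11-27 FREE]
Op 3: c = malloc(1) -> c = 11; heap: [0-6 ALLOC][7-10 ALLOC][11-11 ALLOC][12-27 FREE]
Op 4: free(b) -> (freed b); heap: [0-6 ALLOC][7-10 FREE][11-11 ALLOC][12-27 FREE]
Op 5: c = realloc(c, 8) -> c = 11; heap: [0-6 ALLOC][7-10 FREE][11-18 ALLOC][19-27 FREE]
Free blocks: [4 9] total_free=13 largest=9 -> 100*(13-9)/13 = 400/13 ≈ 30.769 -> rounds to 31

Answer: 31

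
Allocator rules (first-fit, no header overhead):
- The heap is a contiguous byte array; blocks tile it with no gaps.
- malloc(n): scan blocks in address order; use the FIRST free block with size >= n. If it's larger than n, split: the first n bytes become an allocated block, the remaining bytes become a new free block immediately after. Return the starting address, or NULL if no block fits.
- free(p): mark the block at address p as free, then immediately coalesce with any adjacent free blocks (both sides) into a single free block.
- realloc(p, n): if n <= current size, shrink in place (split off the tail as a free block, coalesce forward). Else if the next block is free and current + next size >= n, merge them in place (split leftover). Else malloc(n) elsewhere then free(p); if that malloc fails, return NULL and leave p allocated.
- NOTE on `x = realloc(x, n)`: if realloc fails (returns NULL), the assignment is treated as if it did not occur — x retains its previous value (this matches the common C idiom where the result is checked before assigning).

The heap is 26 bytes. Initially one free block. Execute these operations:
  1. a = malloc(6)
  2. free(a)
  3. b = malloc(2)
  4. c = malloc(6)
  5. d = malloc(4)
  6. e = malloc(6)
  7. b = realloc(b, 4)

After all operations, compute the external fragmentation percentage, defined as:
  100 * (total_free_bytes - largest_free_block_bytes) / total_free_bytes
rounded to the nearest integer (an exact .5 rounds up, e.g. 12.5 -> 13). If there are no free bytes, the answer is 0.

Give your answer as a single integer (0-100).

Answer: 33

Derivation:
Op 1: a = malloc(6) -> a = 0; heap: [0-5 ALLOC][6-25 FREE]
Op 2: free(a) -> (freed a); heap: [0-25 FREE]
Op 3: b = malloc(2) -> b = 0; heap: [0-1 ALLOC][2-25 FREE]
Op 4: c = malloc(6) -> c = 2; heap: [0-1 ALLOC][2-7 ALLOC][8-25 FREE]
Op 5: d = malloc(4) -> d = 8; heap: [0-1 ALLOC][2-7 ALLOC][8-11 ALLOC][12-25 FREE]
Op 6: e = malloc(6) -> e = 12; heap: [0-1 ALLOC][2-7 ALLOC][8-11 ALLOC][12-17 ALLOC][18-25 FREE]
Op 7: b = realloc(b, 4) -> b = 18; heap: [0-1 FREE][2-7 ALLOC][8-11 ALLOC][12-17 ALLOC][18-21 ALLOC][22-25 FREE]
Free blocks: [2 4] total_free=6 largest=4 -> 100*(6-4)/6 = 200/6 ≈ 33.333 -> rounds to 33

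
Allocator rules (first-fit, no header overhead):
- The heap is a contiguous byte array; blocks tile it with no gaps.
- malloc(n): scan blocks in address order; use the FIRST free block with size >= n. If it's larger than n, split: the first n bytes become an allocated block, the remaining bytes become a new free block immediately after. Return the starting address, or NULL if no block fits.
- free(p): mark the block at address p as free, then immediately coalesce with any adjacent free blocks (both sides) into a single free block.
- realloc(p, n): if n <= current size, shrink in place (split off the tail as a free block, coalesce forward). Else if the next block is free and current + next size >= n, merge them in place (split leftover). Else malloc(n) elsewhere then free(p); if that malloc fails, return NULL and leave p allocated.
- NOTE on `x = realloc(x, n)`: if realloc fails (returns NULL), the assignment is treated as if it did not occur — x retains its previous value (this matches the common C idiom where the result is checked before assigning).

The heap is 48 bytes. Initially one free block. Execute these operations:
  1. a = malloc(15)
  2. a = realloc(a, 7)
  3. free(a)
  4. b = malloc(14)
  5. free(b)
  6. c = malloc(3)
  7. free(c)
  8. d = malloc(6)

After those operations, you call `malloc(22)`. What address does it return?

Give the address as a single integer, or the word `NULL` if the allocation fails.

Answer: 6

Derivation:
Op 1: a = malloc(15) -> a = 0; heap: [0-14 ALLOC][15-47 FREE]
Op 2: a = realloc(a, 7) -> a = 0; heap: [0-6 ALLOC][7-47 FREE]
Op 3: free(a) -> (freed a); heap: [0-47 FREE]
Op 4: b = malloc(14) -> b = 0; heap: [0-13 ALLOC][14-47 FREE]
Op 5: free(b) -> (freed b); heap: [0-47 FREE]
Op 6: c = malloc(3) -> c = 0; heap: [0-2 ALLOC][3-47 FREE]
Op 7: free(c) -> (freed c); heap: [0-47 FREE]
Op 8: d = malloc(6) -> d = 0; heap: [0-5 ALLOC][6-47 FREE]
malloc(22): first-fit scan over [0-5 ALLOC][6-47 FREE] -> 6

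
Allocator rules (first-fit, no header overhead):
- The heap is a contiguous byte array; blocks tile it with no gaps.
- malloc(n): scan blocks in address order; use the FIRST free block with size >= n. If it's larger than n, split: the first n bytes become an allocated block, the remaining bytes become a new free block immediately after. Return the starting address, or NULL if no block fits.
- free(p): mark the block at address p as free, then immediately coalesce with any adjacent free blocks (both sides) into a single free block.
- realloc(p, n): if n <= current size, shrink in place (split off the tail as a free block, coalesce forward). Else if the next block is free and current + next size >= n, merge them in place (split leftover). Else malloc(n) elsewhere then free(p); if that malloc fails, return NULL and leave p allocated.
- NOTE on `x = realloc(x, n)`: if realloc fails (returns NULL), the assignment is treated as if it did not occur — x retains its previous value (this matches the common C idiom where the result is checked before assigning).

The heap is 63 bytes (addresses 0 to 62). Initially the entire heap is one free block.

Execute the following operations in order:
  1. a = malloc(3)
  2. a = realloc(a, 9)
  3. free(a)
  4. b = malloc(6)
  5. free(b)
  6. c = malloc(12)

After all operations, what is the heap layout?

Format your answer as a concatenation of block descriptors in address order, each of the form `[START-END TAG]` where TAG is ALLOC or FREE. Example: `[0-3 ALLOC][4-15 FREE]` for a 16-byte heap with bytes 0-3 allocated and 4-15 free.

Op 1: a = malloc(3) -> a = 0; heap: [0-2 ALLOC][3-62 FREE]
Op 2: a = realloc(a, 9) -> a = 0; heap: [0-8 ALLOC][9-62 FREE]
Op 3: free(a) -> (freed a); heap: [0-62 FREE]
Op 4: b = malloc(6) -> b = 0; heap: [0-5 ALLOC][6-62 FREE]
Op 5: free(b) -> (freed b); heap: [0-62 FREE]
Op 6: c = malloc(12) -> c = 0; heap: [0-11 ALLOC][12-62 FREE]

Answer: [0-11 ALLOC][12-62 FREE]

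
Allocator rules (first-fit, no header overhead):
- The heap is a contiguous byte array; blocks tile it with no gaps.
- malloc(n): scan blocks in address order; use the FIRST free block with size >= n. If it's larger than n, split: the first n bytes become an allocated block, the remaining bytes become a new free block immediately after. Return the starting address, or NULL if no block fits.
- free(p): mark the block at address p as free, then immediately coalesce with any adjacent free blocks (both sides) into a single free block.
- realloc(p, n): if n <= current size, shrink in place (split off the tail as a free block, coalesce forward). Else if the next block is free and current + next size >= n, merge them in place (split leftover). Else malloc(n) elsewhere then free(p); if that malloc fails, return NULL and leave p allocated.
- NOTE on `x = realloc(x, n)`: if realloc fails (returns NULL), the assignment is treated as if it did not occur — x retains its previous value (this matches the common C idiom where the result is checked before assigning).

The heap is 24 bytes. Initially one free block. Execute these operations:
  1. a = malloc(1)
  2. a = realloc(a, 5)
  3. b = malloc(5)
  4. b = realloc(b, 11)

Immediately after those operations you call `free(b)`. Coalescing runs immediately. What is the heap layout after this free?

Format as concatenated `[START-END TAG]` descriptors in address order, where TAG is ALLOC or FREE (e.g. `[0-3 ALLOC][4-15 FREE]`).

Answer: [0-4 ALLOC][5-23 FREE]

Derivation:
Op 1: a = malloc(1) -> a = 0; heap: [0-0 ALLOC][1-23 FREE]
Op 2: a = realloc(a, 5) -> a = 0; heap: [0-4 ALLOC][5-23 FREE]
Op 3: b = malloc(5) -> b = 5; heap: [0-4 ALLOC][5-9 ALLOC][10-23 FREE]
Op 4: b = realloc(b, 11) -> b = 5; heap: [0-4 ALLOC][5-15 ALLOC][16-23 FREE]
free(b): b = 5 -> block [5-15 ALLOC]; mark free, coalesce with adjacent free neighbors -> [0-4 ALLOC][5-23 FREE]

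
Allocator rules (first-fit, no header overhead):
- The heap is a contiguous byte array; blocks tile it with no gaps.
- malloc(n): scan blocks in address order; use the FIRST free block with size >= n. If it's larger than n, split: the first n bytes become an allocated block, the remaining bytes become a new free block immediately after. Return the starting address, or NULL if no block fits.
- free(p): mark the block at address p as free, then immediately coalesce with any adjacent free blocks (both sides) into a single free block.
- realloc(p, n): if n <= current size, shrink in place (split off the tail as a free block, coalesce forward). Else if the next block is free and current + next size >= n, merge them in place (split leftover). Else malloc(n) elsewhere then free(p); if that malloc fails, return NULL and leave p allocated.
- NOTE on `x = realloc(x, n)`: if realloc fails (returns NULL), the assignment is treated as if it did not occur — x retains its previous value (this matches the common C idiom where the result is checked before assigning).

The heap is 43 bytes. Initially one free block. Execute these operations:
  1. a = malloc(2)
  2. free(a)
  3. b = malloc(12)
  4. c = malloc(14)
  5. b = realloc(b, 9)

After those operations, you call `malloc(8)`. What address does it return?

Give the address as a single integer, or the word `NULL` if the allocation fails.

Op 1: a = malloc(2) -> a = 0; heap: [0-1 ALLOC][2-42 FREE]
Op 2: free(a) -> (freed a); heap: [0-42 FREE]
Op 3: b = malloc(12) -> b = 0; heap: [0-11 ALLOC][12-42 FREE]
Op 4: c = malloc(14) -> c = 12; heap: [0-11 ALLOC][12-25 ALLOC][26-42 FREE]
Op 5: b = realloc(b, 9) -> b = 0; heap: [0-8 ALLOC][9-11 FREE][12-25 ALLOC][26-42 FREE]
malloc(8): first-fit scan over [0-8 ALLOC][9-11 FREE][12-25 ALLOC][26-42 FREE] -> 26

Answer: 26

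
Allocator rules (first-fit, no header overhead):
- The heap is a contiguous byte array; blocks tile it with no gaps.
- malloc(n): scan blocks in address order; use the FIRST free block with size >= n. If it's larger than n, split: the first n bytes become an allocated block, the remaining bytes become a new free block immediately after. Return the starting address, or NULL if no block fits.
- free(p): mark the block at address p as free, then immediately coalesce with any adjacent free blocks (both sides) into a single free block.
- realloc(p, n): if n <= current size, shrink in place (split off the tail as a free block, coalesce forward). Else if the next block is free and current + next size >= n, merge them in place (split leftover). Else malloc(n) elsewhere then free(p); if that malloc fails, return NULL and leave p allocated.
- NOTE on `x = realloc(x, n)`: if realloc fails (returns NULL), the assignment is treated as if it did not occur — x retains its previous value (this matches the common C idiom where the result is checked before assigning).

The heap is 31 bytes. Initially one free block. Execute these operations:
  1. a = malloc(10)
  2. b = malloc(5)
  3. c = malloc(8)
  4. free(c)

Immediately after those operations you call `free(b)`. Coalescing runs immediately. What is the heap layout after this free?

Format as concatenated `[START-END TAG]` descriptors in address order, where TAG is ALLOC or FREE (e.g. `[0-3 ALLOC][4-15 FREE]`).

Op 1: a = malloc(10) -> a = 0; heap: [0-9 ALLOC][10-30 FREE]
Op 2: b = malloc(5) -> b = 10; heap: [0-9 ALLOC][10-14 ALLOC][15-30 FREE]
Op 3: c = malloc(8) -> c = 15; heap: [0-9 ALLOC][10-14 ALLOC][15-22 ALLOC][23-30 FREE]
Op 4: free(c) -> (freed c); heap: [0-9 ALLOC][10-14 ALLOC][15-30 FREE]
free(b): b = 10 -> block [10-14 ALLOC]; mark free, coalesce with adjacent free neighbors -> [0-9 ALLOC][10-30 FREE]

Answer: [0-9 ALLOC][10-30 FREE]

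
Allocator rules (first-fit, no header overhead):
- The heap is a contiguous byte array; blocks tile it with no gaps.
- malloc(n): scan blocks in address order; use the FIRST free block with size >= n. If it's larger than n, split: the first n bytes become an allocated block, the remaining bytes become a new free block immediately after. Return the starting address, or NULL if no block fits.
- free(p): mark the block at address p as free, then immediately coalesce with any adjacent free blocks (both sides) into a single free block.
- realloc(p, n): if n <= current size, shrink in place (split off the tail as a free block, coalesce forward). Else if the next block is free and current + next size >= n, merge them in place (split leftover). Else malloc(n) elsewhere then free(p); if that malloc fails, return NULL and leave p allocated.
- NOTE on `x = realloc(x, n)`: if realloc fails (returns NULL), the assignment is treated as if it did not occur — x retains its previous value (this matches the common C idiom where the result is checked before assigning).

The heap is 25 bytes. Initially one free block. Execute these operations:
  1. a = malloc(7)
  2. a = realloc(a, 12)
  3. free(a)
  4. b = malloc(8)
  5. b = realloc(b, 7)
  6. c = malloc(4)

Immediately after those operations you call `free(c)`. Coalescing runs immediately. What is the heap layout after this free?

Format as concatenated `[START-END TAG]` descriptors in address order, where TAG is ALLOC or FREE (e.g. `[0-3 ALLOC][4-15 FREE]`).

Op 1: a = malloc(7) -> a = 0; heap: [0-6 ALLOC][7-24 FREE]
Op 2: a = realloc(a, 12) -> a = 0; heap: [0-11 ALLOC][12-24 FREE]
Op 3: free(a) -> (freed a); heap: [0-24 FREE]
Op 4: b = malloc(8) -> b = 0; heap: [0-7 ALLOC][8-24 FREE]
Op 5: b = realloc(b, 7) -> b = 0; heap: [0-6 ALLOC][7-24 FREE]
Op 6: c = malloc(4) -> c = 7; heap: [0-6 ALLOC][7-10 ALLOC][11-24 FREE]
free(c): c = 7 -> block [7-10 ALLOC]; mark free, coalesce with adjacent free neighbors -> [0-6 ALLOC][7-24 FREE]

Answer: [0-6 ALLOC][7-24 FREE]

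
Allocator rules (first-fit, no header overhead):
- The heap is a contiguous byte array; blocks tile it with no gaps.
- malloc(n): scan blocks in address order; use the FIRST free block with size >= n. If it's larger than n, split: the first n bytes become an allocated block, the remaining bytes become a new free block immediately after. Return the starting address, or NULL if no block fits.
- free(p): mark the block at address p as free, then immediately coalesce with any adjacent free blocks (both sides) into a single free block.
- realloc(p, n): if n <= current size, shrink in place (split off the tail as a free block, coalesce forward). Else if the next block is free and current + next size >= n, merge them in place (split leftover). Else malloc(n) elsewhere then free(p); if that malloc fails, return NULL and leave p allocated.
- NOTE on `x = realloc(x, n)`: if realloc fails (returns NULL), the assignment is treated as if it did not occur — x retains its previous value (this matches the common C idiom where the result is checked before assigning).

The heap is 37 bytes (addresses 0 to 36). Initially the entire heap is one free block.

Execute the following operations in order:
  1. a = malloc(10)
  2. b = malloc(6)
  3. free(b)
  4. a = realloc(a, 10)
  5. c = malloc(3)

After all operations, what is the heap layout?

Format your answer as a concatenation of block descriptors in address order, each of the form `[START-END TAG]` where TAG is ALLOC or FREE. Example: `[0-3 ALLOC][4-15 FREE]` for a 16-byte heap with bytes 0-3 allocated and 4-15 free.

Op 1: a = malloc(10) -> a = 0; heap: [0-9 ALLOC][10-36 FREE]
Op 2: b = malloc(6) -> b = 10; heap: [0-9 ALLOC][10-15 ALLOC][16-36 FREE]
Op 3: free(b) -> (freed b); heap: [0-9 ALLOC][10-36 FREE]
Op 4: a = realloc(a, 10) -> a = 0; heap: [0-9 ALLOC][10-36 FREE]
Op 5: c = malloc(3) -> c = 10; heap: [0-9 ALLOC][10-12 ALLOC][13-36 FREE]

Answer: [0-9 ALLOC][10-12 ALLOC][13-36 FREE]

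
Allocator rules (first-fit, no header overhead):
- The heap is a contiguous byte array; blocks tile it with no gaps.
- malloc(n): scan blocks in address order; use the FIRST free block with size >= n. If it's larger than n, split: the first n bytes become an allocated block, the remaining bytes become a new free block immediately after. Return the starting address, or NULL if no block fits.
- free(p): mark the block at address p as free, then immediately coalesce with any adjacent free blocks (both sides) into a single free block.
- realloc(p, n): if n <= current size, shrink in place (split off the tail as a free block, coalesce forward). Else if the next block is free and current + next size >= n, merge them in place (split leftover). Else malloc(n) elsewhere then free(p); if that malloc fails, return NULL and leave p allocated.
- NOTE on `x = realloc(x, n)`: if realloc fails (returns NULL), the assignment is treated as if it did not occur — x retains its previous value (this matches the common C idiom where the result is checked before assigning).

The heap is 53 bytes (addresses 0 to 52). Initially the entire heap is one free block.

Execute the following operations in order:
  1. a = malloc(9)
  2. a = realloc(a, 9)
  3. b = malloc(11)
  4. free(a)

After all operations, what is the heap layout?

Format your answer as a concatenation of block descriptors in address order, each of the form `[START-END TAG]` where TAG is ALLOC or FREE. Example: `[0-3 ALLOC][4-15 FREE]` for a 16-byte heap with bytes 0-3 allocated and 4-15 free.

Op 1: a = malloc(9) -> a = 0; heap: [0-8 ALLOC][9-52 FREE]
Op 2: a = realloc(a, 9) -> a = 0; heap: [0-8 ALLOC][9-52 FREE]
Op 3: b = malloc(11) -> b = 9; heap: [0-8 ALLOC][9-19 ALLOC][20-52 FREE]
Op 4: free(a) -> (freed a); heap: [0-8 FREE][9-19 ALLOC][20-52 FREE]

Answer: [0-8 FREE][9-19 ALLOC][20-52 FREE]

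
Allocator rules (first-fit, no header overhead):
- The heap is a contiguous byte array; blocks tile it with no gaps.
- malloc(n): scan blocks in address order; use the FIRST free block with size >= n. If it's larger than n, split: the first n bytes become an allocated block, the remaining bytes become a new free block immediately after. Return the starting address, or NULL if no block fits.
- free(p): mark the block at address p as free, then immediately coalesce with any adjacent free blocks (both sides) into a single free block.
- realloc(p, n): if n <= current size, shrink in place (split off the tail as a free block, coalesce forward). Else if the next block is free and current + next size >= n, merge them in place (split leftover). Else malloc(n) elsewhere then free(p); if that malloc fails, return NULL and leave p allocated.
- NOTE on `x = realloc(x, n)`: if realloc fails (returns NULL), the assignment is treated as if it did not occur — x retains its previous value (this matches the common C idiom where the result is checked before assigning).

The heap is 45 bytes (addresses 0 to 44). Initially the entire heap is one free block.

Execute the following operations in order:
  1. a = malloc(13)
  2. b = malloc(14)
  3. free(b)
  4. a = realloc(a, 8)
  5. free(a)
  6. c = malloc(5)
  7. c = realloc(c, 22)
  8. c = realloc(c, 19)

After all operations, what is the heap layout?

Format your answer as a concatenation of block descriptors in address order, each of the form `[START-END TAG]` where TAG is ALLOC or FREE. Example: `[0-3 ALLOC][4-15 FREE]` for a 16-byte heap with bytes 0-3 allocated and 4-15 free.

Op 1: a = malloc(13) -> a = 0; heap: [0-12 ALLOC][13-44 FREE]
Op 2: b = malloc(14) -> b = 13; heap: [0-12 ALLOC][13-26 ALLOC][27-44 FREE]
Op 3: free(b) -> (freed b); heap: [0-12 ALLOC][13-44 FREE]
Op 4: a = realloc(a, 8) -> a = 0; heap: [0-7 ALLOC][8-44 FREE]
Op 5: free(a) -> (freed a); heap: [0-44 FREE]
Op 6: c = malloc(5) -> c = 0; heap: [0-4 ALLOC][5-44 FREE]
Op 7: c = realloc(c, 22) -> c = 0; heap: [0-21 ALLOC][22-44 FREE]
Op 8: c = realloc(c, 19) -> c = 0; heap: [0-18 ALLOC][19-44 FREE]

Answer: [0-18 ALLOC][19-44 FREE]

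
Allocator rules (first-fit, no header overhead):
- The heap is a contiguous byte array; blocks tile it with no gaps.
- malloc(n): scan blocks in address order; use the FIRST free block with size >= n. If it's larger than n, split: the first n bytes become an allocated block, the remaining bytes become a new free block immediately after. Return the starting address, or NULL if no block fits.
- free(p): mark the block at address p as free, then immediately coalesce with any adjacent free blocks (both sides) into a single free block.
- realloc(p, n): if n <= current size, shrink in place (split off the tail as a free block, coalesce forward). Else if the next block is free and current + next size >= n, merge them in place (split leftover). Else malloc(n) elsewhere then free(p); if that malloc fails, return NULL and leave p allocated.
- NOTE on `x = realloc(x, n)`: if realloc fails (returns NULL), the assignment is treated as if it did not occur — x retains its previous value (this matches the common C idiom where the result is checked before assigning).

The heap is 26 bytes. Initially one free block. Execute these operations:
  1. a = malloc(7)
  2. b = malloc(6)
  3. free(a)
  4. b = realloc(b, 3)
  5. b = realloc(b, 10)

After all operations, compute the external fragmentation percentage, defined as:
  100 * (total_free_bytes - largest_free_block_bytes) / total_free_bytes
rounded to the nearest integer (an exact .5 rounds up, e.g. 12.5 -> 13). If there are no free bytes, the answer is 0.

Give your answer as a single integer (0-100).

Op 1: a = malloc(7) -> a = 0; heap: [0-6 ALLOC][7-25 FREE]
Op 2: b = malloc(6) -> b = 7; heap: [0-6 ALLOC][7-12 ALLOC][13-25 FREE]
Op 3: free(a) -> (freed a); heap: [0-6 FREE][7-12 ALLOC][13-25 FREE]
Op 4: b = realloc(b, 3) -> b = 7; heap: [0-6 FREE][7-9 ALLOC][10-25 FREE]
Op 5: b = realloc(b, 10) -> b = 7; heap: [0-6 FREE][7-16 ALLOC][17-25 FREE]
Free blocks: [7 9] total_free=16 largest=9 -> 100*(16-9)/16 = 700/16 = 43.75 -> rounds to 44

Answer: 44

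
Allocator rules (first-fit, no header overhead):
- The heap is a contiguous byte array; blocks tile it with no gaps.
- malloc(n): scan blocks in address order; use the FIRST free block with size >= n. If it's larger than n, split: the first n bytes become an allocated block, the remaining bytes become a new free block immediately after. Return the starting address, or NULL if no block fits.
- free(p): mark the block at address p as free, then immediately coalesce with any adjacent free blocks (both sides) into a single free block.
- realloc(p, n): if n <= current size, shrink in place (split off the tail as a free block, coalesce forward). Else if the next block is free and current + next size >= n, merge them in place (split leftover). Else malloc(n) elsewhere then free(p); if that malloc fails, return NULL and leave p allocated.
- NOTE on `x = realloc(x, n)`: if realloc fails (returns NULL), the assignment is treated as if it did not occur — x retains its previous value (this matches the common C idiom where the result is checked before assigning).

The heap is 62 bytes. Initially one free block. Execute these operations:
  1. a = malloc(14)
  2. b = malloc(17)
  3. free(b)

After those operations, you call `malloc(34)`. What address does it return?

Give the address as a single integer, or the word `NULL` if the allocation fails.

Op 1: a = malloc(14) -> a = 0; heap: [0-13 ALLOC][14-61 FREE]
Op 2: b = malloc(17) -> b = 14; heap: [0-13 ALLOC][14-30 ALLOC][31-61 FREE]
Op 3: free(b) -> (freed b); heap: [0-13 ALLOC][14-61 FREE]
malloc(34): first-fit scan over [0-13 ALLOC][14-61 FREE] -> 14

Answer: 14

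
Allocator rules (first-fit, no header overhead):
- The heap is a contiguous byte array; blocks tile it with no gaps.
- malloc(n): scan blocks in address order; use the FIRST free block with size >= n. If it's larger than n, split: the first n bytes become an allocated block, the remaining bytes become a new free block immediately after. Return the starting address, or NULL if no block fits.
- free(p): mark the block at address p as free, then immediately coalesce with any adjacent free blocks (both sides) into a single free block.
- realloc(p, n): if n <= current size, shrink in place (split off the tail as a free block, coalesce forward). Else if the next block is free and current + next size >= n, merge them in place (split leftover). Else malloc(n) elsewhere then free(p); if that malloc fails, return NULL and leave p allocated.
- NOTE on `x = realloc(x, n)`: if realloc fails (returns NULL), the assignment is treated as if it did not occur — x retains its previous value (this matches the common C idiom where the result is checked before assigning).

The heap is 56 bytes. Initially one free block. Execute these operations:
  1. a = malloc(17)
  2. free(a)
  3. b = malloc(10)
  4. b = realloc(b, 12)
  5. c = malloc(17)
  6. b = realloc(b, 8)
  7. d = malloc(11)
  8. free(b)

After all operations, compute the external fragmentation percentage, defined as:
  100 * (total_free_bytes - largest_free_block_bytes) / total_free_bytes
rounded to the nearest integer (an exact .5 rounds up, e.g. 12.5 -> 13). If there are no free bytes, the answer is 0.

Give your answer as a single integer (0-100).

Op 1: a = malloc(17) -> a = 0; heap: [0-16 ALLOC][17-55 FREE]
Op 2: free(a) -> (freed a); heap: [0-55 FREE]
Op 3: b = malloc(10) -> b = 0; heap: [0-9 ALLOC][10-55 FREE]
Op 4: b = realloc(b, 12) -> b = 0; heap: [0-11 ALLOC][12-55 FREE]
Op 5: c = malloc(17) -> c = 12; heap: [0-11 ALLOC][12-28 ALLOC][29-55 FREE]
Op 6: b = realloc(b, 8) -> b = 0; heap: [0-7 ALLOC][8-11 FREE][12-28 ALLOC][29-55 FREE]
Op 7: d = malloc(11) -> d = 29; heap: [0-7 ALLOC][8-11 FREE][12-28 ALLOC][29-39 ALLOC][40-55 FREE]
Op 8: free(b) -> (freed b); heap: [0-11 FREE][12-28 ALLOC][29-39 ALLOC][40-55 FREE]
Free blocks: [12 16] total_free=28 largest=16 -> 100*(28-16)/28 = 1200/28 ≈ 42.857 -> rounds to 43

Answer: 43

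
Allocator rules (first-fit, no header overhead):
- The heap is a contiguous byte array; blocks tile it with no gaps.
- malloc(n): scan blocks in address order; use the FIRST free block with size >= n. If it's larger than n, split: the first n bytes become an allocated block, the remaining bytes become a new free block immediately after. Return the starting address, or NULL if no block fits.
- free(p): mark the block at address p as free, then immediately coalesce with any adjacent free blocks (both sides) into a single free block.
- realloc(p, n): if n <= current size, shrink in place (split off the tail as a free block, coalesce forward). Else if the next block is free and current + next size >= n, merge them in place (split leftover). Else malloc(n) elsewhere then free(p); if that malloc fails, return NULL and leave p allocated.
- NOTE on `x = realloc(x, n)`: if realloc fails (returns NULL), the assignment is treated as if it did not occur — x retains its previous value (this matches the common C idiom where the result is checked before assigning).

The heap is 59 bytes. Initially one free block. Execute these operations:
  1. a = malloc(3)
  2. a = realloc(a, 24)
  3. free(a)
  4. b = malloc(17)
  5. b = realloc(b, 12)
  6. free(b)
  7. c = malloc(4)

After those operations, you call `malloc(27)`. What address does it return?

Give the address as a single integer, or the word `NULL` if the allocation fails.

Op 1: a = malloc(3) -> a = 0; heap: [0-2 ALLOC][3-58 FREE]
Op 2: a = realloc(a, 24) -> a = 0; heap: [0-23 ALLOC][24-58 FREE]
Op 3: free(a) -> (freed a); heap: [0-58 FREE]
Op 4: b = malloc(17) -> b = 0; heap: [0-16 ALLOC][17-58 FREE]
Op 5: b = realloc(b, 12) -> b = 0; heap: [0-11 ALLOC][12-58 FREE]
Op 6: free(b) -> (freed b); heap: [0-58 FREE]
Op 7: c = malloc(4) -> c = 0; heap: [0-3 ALLOC][4-58 FREE]
malloc(27): first-fit scan over [0-3 ALLOC][4-58 FREE] -> 4

Answer: 4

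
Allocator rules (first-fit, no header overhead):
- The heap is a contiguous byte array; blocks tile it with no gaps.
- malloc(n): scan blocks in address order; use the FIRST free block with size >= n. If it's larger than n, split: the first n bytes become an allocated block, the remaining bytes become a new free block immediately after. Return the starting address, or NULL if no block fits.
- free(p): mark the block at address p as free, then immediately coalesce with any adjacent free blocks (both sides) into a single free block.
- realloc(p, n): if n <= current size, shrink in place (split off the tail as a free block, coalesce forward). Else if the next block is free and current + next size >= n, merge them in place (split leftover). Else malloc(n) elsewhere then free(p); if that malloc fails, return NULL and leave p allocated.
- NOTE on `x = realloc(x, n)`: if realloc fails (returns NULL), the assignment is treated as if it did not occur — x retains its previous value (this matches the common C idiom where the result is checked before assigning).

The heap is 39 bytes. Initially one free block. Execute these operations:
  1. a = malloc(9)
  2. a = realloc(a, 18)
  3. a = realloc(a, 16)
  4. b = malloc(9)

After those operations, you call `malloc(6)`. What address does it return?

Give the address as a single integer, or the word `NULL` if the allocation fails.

Answer: 25

Derivation:
Op 1: a = malloc(9) -> a = 0; heap: [0-8 ALLOC][9-38 FREE]
Op 2: a = realloc(a, 18) -> a = 0; heap: [0-17 ALLOC][18-38 FREE]
Op 3: a = realloc(a, 16) -> a = 0; heap: [0-15 ALLOC][16-38 FREE]
Op 4: b = malloc(9) -> b = 16; heap: [0-15 ALLOC][16-24 ALLOC][25-38 FREE]
malloc(6): first-fit scan over [0-15 ALLOC][16-24 ALLOC][25-38 FREE] -> 25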